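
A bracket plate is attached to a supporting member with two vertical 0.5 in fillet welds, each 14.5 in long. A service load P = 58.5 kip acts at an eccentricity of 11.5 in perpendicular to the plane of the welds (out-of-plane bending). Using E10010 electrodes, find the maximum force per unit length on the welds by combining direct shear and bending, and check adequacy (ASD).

f_max ≈ 9.81 kip/in; adequate

E100XX → F_EXX = 100 ksi.
L_w = 2 × 14.5 = 29 in; section modulus (unit throat) S = 2 × L²/6 = 70.08 in².
Direct shear f_v = P/L_w = 58.5/29 = 2.017 kip/in.
Moment M = P × e = 58.5 × 11.5 = 672.75 kip·in; bending f_b = M/S = 9.599 kip/in.
f_max = √(f_v² + f_b²) = √(2.017² + 9.599²) = 9.809 kip/in.
r_n/Ω = (1/2.0) × 0.6 × 100 × (0.707 × 0.5) = 10.6 kip/in → adequate.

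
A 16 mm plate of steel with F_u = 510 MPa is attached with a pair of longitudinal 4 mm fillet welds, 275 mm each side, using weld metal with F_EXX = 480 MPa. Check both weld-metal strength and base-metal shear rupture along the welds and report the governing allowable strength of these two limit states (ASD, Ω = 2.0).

t_e = 0.707 × 4 = 2.828 mm; L = 550 mm.
Weld metal: R_n/Ω = (1/2.0) × 0.6 × 480 × 2.828 × 550 × 10⁻³ = 224 kN.
Base metal (shear rupture): R_n/Ω = (1/2.0) × 0.6 × 510 × 16 × 550 × 10⁻³ = 1346 kN.
Governing: weld metal.

R_n/Ω ≈ 224 kN (weld metal governs)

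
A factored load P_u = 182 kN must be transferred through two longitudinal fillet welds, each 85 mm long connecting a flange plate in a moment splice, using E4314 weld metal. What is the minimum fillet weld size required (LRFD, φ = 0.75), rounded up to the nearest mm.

w = 8 mm

E43XX → F_EXX = 430 MPa.
Total weld length L = 170 mm.
Required throat t_e = P_u / (φ × 0.6 F_EXX × L) = 182 / (0.75 × 0.6 × 430 × 170 × 10⁻³) = 5.533 mm.
Required leg w = t_e / 0.707 = 7.826 mm → use 8 mm.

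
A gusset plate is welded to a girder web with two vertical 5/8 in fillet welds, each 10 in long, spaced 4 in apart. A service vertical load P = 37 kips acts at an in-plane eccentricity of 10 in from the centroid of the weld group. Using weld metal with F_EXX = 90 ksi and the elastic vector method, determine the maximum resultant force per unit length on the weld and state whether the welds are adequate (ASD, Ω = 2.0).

f_max ≈ 8.93 kip/in; adequate

Total weld length L_w = 20 in. Treat welds as unit-width lines.
Polar moment about centroid: J = 2[d³/12 + d(b/2)²] = 2[10³/12 + 10×2²] = 246.7 in³.
Direct shear f_v = P/L_w = 37 / 20 = 1.85 kip/in (vertical).
Torsion M = P·e = 37 × 10 = 370 kip·in.
Critical point at (x, y) = (2, 5) from centroid. f_tx = M·y/J = 7.5 kip/in; f_ty = M·x/J = 3 kip/in.
Resultant f_max = √[f_tx² + (f_v + f_ty)²] = √[7.5² + (1.85 + 3)²] = 8.932 kip/in.
Capacity per unit length: r_n/Ω = (1/2.0) × 0.6 × 90 × (0.707 × 0.625) = 11.93 kip/in.
8.932 ≤ 11.93 → adequate.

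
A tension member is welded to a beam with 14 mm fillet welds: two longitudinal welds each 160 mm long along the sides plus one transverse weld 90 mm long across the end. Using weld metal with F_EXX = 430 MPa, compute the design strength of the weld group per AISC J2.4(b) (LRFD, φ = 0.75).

t_e = 0.707 × 14 = 9.898 mm.
R_nwl = 0.6 × 430 × 9.898 × 320 × 10⁻³ = 817.2 kN (longitudinal, 2 welds).
R_nwt = 0.6 × 430 × 9.898 × 90 × 10⁻³ = 229.8 kN (transverse, base value).
(i) R_nwl + R_nwt = 1047 kN; (ii) 0.85 R_nwl + 1.5 R_nwt = 1039 kN.
R_n = max = 1047 kN [governs: (i)]; φR_n = 785.3 kN.

φR_n ≈ 785 kN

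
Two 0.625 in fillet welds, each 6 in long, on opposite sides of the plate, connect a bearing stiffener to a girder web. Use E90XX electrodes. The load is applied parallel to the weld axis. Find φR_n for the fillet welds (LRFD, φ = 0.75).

φR_n ≈ 215 kip

E90XX → F_EXX = 90 ksi.
Effective throat t_e = 0.707 × 0.625 = 0.4419 in.
Total length L = 12 in; A_we = 0.4419 × 12 = 5.302 in².
F_nw = 0.6 F_EXX = 0.6 × 90 = 54 ksi.
φR_n = 0.75 × 54 × 5.302 = 214.8 kip.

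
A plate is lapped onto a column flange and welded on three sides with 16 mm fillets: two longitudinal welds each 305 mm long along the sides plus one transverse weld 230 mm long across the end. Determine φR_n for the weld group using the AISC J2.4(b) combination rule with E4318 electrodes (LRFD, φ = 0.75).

E43XX → F_EXX = 430 MPa.
t_e = 0.707 × 16 = 11.31 mm.
R_nwl = 0.6 × 430 × 11.31 × 610 × 10⁻³ = 1780 kN (longitudinal, 2 welds).
R_nwt = 0.6 × 430 × 11.31 × 230 × 10⁻³ = 671.3 kN (transverse, base value).
(i) R_nwl + R_nwt = 2452 kN; (ii) 0.85 R_nwl + 1.5 R_nwt = 2520 kN.
R_n = max = 2520 kN [governs: (ii)]; φR_n = 1890 kN.

φR_n ≈ 1890 kN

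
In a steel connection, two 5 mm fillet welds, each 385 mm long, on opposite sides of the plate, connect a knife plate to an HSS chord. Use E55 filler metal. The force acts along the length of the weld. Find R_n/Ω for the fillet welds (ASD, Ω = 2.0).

R_n/Ω ≈ 449 kN

E55XX → F_EXX = 550 MPa.
Effective throat t_e = 0.707 × 5 = 3.535 mm.
Total length L = 770 mm; A_we = 3.535 × 770 = 2722 mm².
F_nw = 0.6 F_EXX = 0.6 × 550 = 330 MPa.
R_n = 330 × 2722 × 10⁻³ = 898.2 kN; R_n/Ω = 898.2/2.0 = 449.1 kN.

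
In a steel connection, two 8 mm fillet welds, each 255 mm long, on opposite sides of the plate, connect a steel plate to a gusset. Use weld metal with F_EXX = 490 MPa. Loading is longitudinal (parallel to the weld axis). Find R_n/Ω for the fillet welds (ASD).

Effective throat t_e = 0.707 × 8 = 5.656 mm.
Total length L = 510 mm; A_we = 5.656 × 510 = 2885 mm².
F_nw = 0.6 F_EXX = 0.6 × 490 = 294 MPa.
R_n = 294 × 2885 × 10⁻³ = 848.1 kN; R_n/Ω = 848.1/2.0 = 424 kN.

R_n/Ω ≈ 424 kN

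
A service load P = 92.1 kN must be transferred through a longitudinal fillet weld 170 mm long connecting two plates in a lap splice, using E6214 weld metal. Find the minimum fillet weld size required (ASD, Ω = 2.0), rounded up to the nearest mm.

w = 5 mm

E62XX → F_EXX = 620 MPa.
Total weld length L = 170 mm.
Required throat t_e = P × Ω / (0.6 F_EXX × L) = 92.1 × 2.0 / (0.6 × 620 × 170 × 10⁻³) = 2.913 mm.
Required leg w = t_e / 0.707 = 4.12 mm → use 5 mm.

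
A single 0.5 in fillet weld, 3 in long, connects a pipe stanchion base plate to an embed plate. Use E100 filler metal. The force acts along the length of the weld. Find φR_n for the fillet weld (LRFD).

E100XX → F_EXX = 100 ksi.
Effective throat t_e = 0.707 × 0.5 = 0.3535 in.
Total length L = 3 in; A_we = 0.3535 × 3 = 1.06 in².
F_nw = 0.6 F_EXX = 0.6 × 100 = 60 ksi.
φR_n = 0.75 × 60 × 1.06 = 47.72 kip.

φR_n ≈ 47.7 kip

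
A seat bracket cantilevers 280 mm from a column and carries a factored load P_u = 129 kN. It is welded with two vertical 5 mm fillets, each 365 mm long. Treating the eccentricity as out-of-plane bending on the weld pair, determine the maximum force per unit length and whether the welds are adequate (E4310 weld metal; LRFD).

f_max ≈ 832 N/mm; NOT adequate

E43XX → F_EXX = 430 MPa.
L_w = 2 × 365 = 730 mm; section modulus (unit throat) S = 2 × L²/6 = 44410 mm².
Direct shear f_v = P/L_w = 129×10³/730 = 176.7 N/mm.
Moment M = P × e = 129×10³ × 280 = 36120000 N·mm; bending f_b = M/S = 813.4 N/mm.
f_max = √(f_v² + f_b²) = √(176.7² + 813.4²) = 832.3 N/mm.
φr_n = 0.75 × 0.6 × 430 × (0.707 × 5) = 684 N/mm → NOT adequate.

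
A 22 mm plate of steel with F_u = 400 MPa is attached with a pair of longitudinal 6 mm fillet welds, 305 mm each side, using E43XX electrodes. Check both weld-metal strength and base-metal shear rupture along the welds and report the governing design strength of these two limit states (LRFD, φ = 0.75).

E43XX → F_EXX = 430 MPa.
t_e = 0.707 × 6 = 4.242 mm; L = 610 mm.
Weld metal: φR_n = 0.75 × 0.6 × 430 × 4.242 × 610 × 10⁻³ = 500.7 kN.
Base metal (shear rupture): φR_n = 0.75 × 0.6 × 400 × 22 × 610 × 10⁻³ = 2416 kN.
Governing: weld metal.

φR_n ≈ 501 kN (weld metal governs)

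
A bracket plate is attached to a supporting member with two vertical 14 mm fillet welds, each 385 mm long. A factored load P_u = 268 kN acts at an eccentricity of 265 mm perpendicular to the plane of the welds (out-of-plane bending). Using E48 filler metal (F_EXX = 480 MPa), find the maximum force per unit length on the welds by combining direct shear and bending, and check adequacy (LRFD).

f_max ≈ 1480 N/mm; adequate

L_w = 2 × 385 = 770 mm; section modulus (unit throat) S = 2 × L²/6 = 49410 mm².
Direct shear f_v = P/L_w = 268×10³/770 = 348.1 N/mm.
Moment M = P × e = 268×10³ × 265 = 71020000 N·mm; bending f_b = M/S = 1437 N/mm.
f_max = √(f_v² + f_b²) = √(348.1² + 1437²) = 1479 N/mm.
φr_n = 0.75 × 0.6 × 480 × (0.707 × 14) = 2138 N/mm → adequate.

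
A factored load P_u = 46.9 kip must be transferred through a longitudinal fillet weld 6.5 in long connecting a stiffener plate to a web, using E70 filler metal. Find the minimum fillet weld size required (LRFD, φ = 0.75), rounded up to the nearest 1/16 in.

w = 3/8 in

E70XX → F_EXX = 70 ksi.
Total weld length L = 6.5 in.
Required throat t_e = P_u / (φ × 0.6 F_EXX × L) = 46.9 / (0.75 × 0.6 × 70 × 6.5) = 0.2291 in.
Required leg w = t_e / 0.707 = 0.324 in → use 3/8 in.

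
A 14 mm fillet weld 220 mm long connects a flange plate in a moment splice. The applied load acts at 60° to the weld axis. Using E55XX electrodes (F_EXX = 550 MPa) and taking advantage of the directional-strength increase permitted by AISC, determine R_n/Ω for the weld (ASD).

R_n/Ω ≈ 504 kN

t_e = 0.707 × 14 = 9.898 mm; A_we = 9.898 × 220 = 2178 mm².
Directional factor: 1.0 + 0.5 sin^1.5(60°) = 1.403.
F_nw = 0.6 × 550 × 1.403 = 463 MPa.
R_n/Ω = (463 × 2178) / 2.0 × 10⁻³ = 504.1 kN.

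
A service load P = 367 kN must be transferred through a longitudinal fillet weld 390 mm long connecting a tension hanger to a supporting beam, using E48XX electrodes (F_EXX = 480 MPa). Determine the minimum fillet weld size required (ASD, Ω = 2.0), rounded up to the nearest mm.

Total weld length L = 390 mm.
Required throat t_e = P × Ω / (0.6 F_EXX × L) = 367 × 2.0 / (0.6 × 480 × 390 × 10⁻³) = 6.535 mm.
Required leg w = t_e / 0.707 = 9.243 mm → use 10 mm.

w = 10 mm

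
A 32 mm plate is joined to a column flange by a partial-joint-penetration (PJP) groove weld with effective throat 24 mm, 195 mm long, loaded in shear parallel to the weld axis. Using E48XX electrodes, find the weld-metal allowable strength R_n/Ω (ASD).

E48XX → F_EXX = 480 MPa.
Effective throat (given) t_e = 24 mm.
A_we = 24 × 195 = 4680 mm².
F_nw = 0.6 F_EXX = 288 MPa.
R_n/Ω = (288 × 4680) / 2.0 × 10⁻³ = 673.9 kN.

R_n/Ω ≈ 674 kN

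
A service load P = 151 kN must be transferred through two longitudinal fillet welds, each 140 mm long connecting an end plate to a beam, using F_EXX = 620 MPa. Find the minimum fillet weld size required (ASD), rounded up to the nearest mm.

Total weld length L = 280 mm.
Required throat t_e = P × Ω / (0.6 F_EXX × L) = 151 × 2.0 / (0.6 × 620 × 280 × 10⁻³) = 2.899 mm.
Required leg w = t_e / 0.707 = 4.101 mm → use 5 mm.

w = 5 mm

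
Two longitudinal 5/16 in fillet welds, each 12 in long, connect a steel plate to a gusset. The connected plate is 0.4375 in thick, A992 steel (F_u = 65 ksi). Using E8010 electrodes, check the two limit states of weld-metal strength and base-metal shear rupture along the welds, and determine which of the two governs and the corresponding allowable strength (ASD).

E80XX → F_EXX = 80 ksi.
t_e = 0.707 × 0.3125 = 0.2209 in; L = 24 in.
Weld metal: R_n/Ω = (1/2.0) × 0.6 × 80 × 0.2209 × 24 = 127.3 kip.
Base metal (shear rupture): R_n/Ω = (1/2.0) × 0.6 × 65 × 0.4375 × 24 = 204.8 kip.
Governing: weld metal.

R_n/Ω ≈ 127 kip (weld metal governs)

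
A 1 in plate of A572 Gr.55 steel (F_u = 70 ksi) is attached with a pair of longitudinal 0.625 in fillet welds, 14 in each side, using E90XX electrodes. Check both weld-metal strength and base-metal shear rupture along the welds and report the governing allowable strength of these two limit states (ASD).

E90XX → F_EXX = 90 ksi.
t_e = 0.707 × 0.625 = 0.4419 in; L = 28 in.
Weld metal: R_n/Ω = (1/2.0) × 0.6 × 90 × 0.4419 × 28 = 334.1 kips.
Base metal (shear rupture): R_n/Ω = (1/2.0) × 0.6 × 70 × 1 × 28 = 588 kips.
Governing: weld metal.

R_n/Ω ≈ 334 kips (weld metal governs)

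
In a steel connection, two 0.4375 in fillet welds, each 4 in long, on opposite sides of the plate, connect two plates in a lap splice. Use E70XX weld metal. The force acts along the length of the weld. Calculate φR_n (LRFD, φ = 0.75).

φR_n ≈ 77.9 kip

E70XX → F_EXX = 70 ksi.
Effective throat t_e = 0.707 × 0.4375 = 0.3093 in.
Total length L = 8 in; A_we = 0.3093 × 8 = 2.474 in².
F_nw = 0.6 F_EXX = 0.6 × 70 = 42 ksi.
φR_n = 0.75 × 42 × 2.474 = 77.95 kip.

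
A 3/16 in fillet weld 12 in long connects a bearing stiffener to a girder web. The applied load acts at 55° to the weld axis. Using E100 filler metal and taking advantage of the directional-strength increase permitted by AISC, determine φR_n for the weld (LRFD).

E100XX → F_EXX = 100 ksi.
t_e = 0.707 × 0.1875 = 0.1326 in; A_we = 0.1326 × 12 = 1.591 in².
Directional factor: 1.0 + 0.5 sin^1.5(55°) = 1.371.
F_nw = 0.6 × 100 × 1.371 = 82.24 ksi.
φR_n = 0.75 × 82.24 × 1.591 = 98.12 kip.

φR_n ≈ 98.1 kip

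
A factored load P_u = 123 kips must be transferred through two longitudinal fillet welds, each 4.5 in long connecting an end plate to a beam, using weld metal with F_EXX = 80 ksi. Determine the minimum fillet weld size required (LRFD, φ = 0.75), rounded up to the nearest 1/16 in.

w = 9/16 in

Total weld length L = 9 in.
Required throat t_e = P_u / (φ × 0.6 F_EXX × L) = 123 / (0.75 × 0.6 × 80 × 9) = 0.3796 in.
Required leg w = t_e / 0.707 = 0.537 in → use 9/16 in.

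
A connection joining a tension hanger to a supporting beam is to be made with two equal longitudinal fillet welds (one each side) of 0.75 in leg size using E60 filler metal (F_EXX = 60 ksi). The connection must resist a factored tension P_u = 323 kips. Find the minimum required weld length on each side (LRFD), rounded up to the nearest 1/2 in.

L = 11.5 in on each side

Throat t_e = 0.707 × 0.75 = 0.5302 in.
φr_n = 0.75 × 0.6 × 60 × 0.5302 = 14.32 kips/in.
L_req = P_u / φr_n = 323 / 14.32 = 22.56 in total.
Per side: 22.56 / 2 = 11.28 in.
Round up → use L = 11.5 in on each side.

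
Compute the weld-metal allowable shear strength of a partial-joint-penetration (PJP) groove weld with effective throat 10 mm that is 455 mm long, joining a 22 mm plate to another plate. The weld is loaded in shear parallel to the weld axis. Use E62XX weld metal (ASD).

R_n/Ω ≈ 846 kN

E62XX → F_EXX = 620 MPa.
Effective throat (given) t_e = 10 mm.
A_we = 10 × 455 = 4550 mm².
F_nw = 0.6 F_EXX = 372 MPa.
R_n/Ω = (372 × 4550) / 2.0 × 10⁻³ = 846.3 kN.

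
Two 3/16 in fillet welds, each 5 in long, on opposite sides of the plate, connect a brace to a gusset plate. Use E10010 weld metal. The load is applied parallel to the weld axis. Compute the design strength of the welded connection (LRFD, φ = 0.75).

E100XX → F_EXX = 100 ksi.
Effective throat t_e = 0.707 × 0.1875 = 0.1326 in.
Total length L = 10 in; A_we = 0.1326 × 10 = 1.326 in².
F_nw = 0.6 F_EXX = 0.6 × 100 = 60 ksi.
φR_n = 0.75 × 60 × 1.326 = 59.65 kips.

φR_n ≈ 59.7 kips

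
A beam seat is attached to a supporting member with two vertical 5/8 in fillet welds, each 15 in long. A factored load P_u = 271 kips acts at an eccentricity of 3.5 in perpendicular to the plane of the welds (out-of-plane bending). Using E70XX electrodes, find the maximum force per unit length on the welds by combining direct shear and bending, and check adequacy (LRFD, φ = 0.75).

E70XX → F_EXX = 70 ksi.
L_w = 2 × 15 = 30 in; section modulus (unit throat) S = 2 × L²/6 = 75 in².
Direct shear f_v = P/L_w = 271/30 = 9.033 kip/in.
Moment M = P × e = 271 × 3.5 = 948.5 kip·in; bending f_b = M/S = 12.65 kip/in.
f_max = √(f_v² + f_b²) = √(9.033² + 12.65²) = 15.54 kip/in.
φr_n = 0.75 × 0.6 × 70 × (0.707 × 0.625) = 13.92 kip/in → NOT adequate.

f_max ≈ 15.5 kip/in; NOT adequate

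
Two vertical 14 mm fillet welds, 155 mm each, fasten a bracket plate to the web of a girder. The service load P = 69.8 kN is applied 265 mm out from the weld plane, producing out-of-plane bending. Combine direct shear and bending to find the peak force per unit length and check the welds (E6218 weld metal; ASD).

E62XX → F_EXX = 620 MPa.
L_w = 2 × 155 = 310 mm; section modulus (unit throat) S = 2 × L²/6 = 8008 mm².
Direct shear f_v = P/L_w = 69.8×10³/310 = 225.2 N/mm.
Moment M = P × e = 69.8×10³ × 265 = 18497000 N·mm; bending f_b = M/S = 2310 N/mm.
f_max = √(f_v² + f_b²) = √(225.2² + 2310²) = 2321 N/mm.
r_n/Ω = (1/2.0) × 0.6 × 620 × (0.707 × 14) = 1841 N/mm → NOT adequate.

f_max ≈ 2320 N/mm; NOT adequate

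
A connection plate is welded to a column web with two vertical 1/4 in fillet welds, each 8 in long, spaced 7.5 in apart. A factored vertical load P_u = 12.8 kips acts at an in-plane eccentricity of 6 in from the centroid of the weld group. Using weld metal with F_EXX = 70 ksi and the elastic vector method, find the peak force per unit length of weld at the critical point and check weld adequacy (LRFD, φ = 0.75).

f_max ≈ 1.99 kip/in; adequate

Total weld length L_w = 16 in. Treat welds as unit-width lines.
Polar moment about centroid: J = 2[d³/12 + d(b/2)²] = 2[8³/12 + 8×3.75²] = 310.3 in³.
Direct shear f_v = P/L_w = 12.8 / 16 = 0.8 kip/in (vertical).
Torsion M = P·e = 12.8 × 6 = 76.8 kip·in.
Critical point at (x, y) = (3.75, 4) from centroid. f_tx = M·y/J = 0.9899 kip/in; f_ty = M·x/J = 0.928 kip/in.
Resultant f_max = √[f_tx² + (f_v + f_ty)²] = √[0.9899² + (0.8 + 0.928)²] = 1.991 kip/in.
Capacity per unit length: φr_n = 0.75 × 0.6 × 70 × (0.707 × 0.25) = 5.568 kip/in.
1.991 ≤ 5.568 → adequate.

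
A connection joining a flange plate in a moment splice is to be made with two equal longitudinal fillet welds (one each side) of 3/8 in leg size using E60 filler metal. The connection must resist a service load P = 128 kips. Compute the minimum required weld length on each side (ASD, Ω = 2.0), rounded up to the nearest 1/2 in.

L = 13.5 in on each side

E60XX → F_EXX = 60 ksi.
Throat t_e = 0.707 × 0.375 = 0.2651 in.
r_n/Ω = (0.6 × 60 × 0.2651) / 2.0 = 4.772 kip/in.
L_req = P / (r_n/Ω) = 128 / 4.772 = 26.82 in total.
Per side: 26.82 / 2 = 13.41 in.
Round up → use L = 13.5 in on each side.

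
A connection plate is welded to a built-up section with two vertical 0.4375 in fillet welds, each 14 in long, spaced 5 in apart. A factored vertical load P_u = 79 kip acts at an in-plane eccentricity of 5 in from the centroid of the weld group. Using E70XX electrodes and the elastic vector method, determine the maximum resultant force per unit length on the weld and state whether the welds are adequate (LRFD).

E70XX → F_EXX = 70 ksi.
Total weld length L_w = 28 in. Treat welds as unit-width lines.
Polar moment about centroid: J = 2[d³/12 + d(b/2)²] = 2[14³/12 + 14×2.5²] = 632.3 in³.
Direct shear f_v = P/L_w = 79 / 28 = 2.821 kip/in (vertical).
Torsion M = P·e = 79 × 5 = 395 kip·in.
Critical point at (x, y) = (2.5, 7) from centroid. f_tx = M·y/J = 4.373 kip/in; f_ty = M·x/J = 1.562 kip/in.
Resultant f_max = √[f_tx² + (f_v + f_ty)²] = √[4.373² + (2.821 + 1.562)²] = 6.191 kip/in.
Capacity per unit length: φr_n = 0.75 × 0.6 × 70 × (0.707 × 0.4375) = 9.743 kip/in.
6.191 ≤ 9.743 → adequate.

f_max ≈ 6.19 kip/in; adequate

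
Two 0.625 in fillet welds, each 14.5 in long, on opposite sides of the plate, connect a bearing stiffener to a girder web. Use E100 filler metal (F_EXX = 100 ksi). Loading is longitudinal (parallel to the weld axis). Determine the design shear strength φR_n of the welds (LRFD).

Effective throat t_e = 0.707 × 0.625 = 0.4419 in.
Total length L = 29 in; A_we = 0.4419 × 29 = 12.81 in².
F_nw = 0.6 F_EXX = 0.6 × 100 = 60 ksi.
φR_n = 0.75 × 60 × 12.81 = 576.6 kip.

φR_n ≈ 577 kip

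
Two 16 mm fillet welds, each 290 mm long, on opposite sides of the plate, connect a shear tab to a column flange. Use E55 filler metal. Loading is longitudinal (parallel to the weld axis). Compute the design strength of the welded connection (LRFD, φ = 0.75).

E55XX → F_EXX = 550 MPa.
Effective throat t_e = 0.707 × 16 = 11.31 mm.
Total length L = 580 mm; A_we = 11.31 × 580 = 6561 mm².
F_nw = 0.6 F_EXX = 0.6 × 550 = 330 MPa.
φR_n = 0.75 × 330 × 6561 × 10⁻³ = 1624 kN.

φR_n ≈ 1620 kN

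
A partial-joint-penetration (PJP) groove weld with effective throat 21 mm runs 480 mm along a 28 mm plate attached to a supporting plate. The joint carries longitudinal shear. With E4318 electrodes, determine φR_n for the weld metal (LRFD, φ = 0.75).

E43XX → F_EXX = 430 MPa.
Effective throat (given) t_e = 21 mm.
A_we = 21 × 480 = 10080 mm².
F_nw = 0.6 F_EXX = 258 MPa.
φR_n = 0.75 × 258 × 10080 × 10⁻³ = 1950 kN.

φR_n ≈ 1950 kN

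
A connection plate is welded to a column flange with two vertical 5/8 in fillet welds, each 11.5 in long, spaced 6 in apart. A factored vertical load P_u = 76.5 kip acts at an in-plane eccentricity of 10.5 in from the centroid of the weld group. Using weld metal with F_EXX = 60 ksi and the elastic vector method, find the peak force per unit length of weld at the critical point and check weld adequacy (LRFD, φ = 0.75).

Total weld length L_w = 23 in. Treat welds as unit-width lines.
Polar moment about centroid: J = 2[d³/12 + d(b/2)²] = 2[11.5³/12 + 11.5×3²] = 460.5 in³.
Direct shear f_v = P/L_w = 76.5 / 23 = 3.326 kip/in (vertical).
Torsion M = P·e = 76.5 × 10.5 = 803.25 kip·in.
Critical point at (x, y) = (3, 5.75) from centroid. f_tx = M·y/J = 10.03 kip/in; f_ty = M·x/J = 5.233 kip/in.
Resultant f_max = √[f_tx² + (f_v + f_ty)²] = √[10.03² + (3.326 + 5.233)²] = 13.19 kip/in.
Capacity per unit length: φr_n = 0.75 × 0.6 × 60 × (0.707 × 0.625) = 11.93 kip/in.
13.19 > 11.93 → NOT adequate.

f_max ≈ 13.2 kip/in; NOT adequate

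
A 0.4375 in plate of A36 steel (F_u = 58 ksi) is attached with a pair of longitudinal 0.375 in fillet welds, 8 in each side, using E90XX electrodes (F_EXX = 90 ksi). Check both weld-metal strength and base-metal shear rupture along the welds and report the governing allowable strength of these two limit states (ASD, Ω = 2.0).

R_n/Ω ≈ 115 kip (weld metal governs)

t_e = 0.707 × 0.375 = 0.2651 in; L = 16 in.
Weld metal: R_n/Ω = (1/2.0) × 0.6 × 90 × 0.2651 × 16 = 114.5 kip.
Base metal (shear rupture): R_n/Ω = (1/2.0) × 0.6 × 58 × 0.4375 × 16 = 121.8 kip.
Governing: weld metal.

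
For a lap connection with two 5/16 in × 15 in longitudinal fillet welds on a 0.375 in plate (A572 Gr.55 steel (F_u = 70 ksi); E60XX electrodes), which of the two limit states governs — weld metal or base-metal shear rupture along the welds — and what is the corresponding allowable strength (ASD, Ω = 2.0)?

E60XX → F_EXX = 60 ksi.
t_e = 0.707 × 0.3125 = 0.2209 in; L = 30 in.
Weld metal: R_n/Ω = (1/2.0) × 0.6 × 60 × 0.2209 × 30 = 119.3 kips.
Base metal (shear rupture): R_n/Ω = (1/2.0) × 0.6 × 70 × 0.375 × 30 = 236.2 kips.
Governing: weld metal.

R_n/Ω ≈ 119 kips (weld metal governs)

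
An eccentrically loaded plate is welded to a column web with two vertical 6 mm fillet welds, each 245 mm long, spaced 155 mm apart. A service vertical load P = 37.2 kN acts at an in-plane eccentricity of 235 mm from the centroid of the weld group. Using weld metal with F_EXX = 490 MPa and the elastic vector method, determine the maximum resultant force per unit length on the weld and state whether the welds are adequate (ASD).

f_max ≈ 283 N/mm; adequate

Total weld length L_w = 490 mm. Treat welds as unit-width lines.
Polar moment about centroid: J = 2[d³/12 + d(b/2)²] = 2[245³/12 + 245×77.5²] = 5394000 mm³.
Direct shear f_v = P/L_w = 37.2×10³ / 490 = 75.92 N/mm (vertical).
Torsion M = P·e = 37.2×10³ × 235 = 8742000 N·mm.
Critical point at (x, y) = (77.5, 122.5) from centroid. f_tx = M·y/J = 198.5 N/mm; f_ty = M·x/J = 125.6 N/mm.
Resultant f_max = √[f_tx² + (f_v + f_ty)²] = √[198.5² + (75.92 + 125.6)²] = 282.9 N/mm.
Capacity per unit length: r_n/Ω = (1/2.0) × 0.6 × 490 × (0.707 × 6) = 623.6 N/mm.
282.9 ≤ 623.6 → adequate.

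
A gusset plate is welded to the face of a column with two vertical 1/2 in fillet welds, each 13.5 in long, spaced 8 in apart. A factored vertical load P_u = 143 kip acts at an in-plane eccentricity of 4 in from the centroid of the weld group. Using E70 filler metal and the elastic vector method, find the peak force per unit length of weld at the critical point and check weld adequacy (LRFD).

f_max ≈ 9.23 kip/in; adequate

E70XX → F_EXX = 70 ksi.
Total weld length L_w = 27 in. Treat welds as unit-width lines.
Polar moment about centroid: J = 2[d³/12 + d(b/2)²] = 2[13.5³/12 + 13.5×4²] = 842.1 in³.
Direct shear f_v = P/L_w = 143 / 27 = 5.296 kip/in (vertical).
Torsion M = P·e = 143 × 4 = 572 kip·in.
Critical point at (x, y) = (4, 6.75) from centroid. f_tx = M·y/J = 4.585 kip/in; f_ty = M·x/J = 2.717 kip/in.
Resultant f_max = √[f_tx² + (f_v + f_ty)²] = √[4.585² + (5.296 + 2.717)²] = 9.232 kip/in.
Capacity per unit length: φr_n = 0.75 × 0.6 × 70 × (0.707 × 0.5) = 11.14 kip/in.
9.232 ≤ 11.14 → adequate.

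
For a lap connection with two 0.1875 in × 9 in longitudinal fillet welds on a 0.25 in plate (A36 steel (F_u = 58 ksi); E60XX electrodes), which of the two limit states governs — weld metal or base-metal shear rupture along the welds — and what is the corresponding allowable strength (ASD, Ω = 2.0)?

E60XX → F_EXX = 60 ksi.
t_e = 0.707 × 0.1875 = 0.1326 in; L = 18 in.
Weld metal: R_n/Ω = (1/2.0) × 0.6 × 60 × 0.1326 × 18 = 42.95 kips.
Base metal (shear rupture): R_n/Ω = (1/2.0) × 0.6 × 58 × 0.25 × 18 = 78.3 kips.
Governing: weld metal.

R_n/Ω ≈ 43 kips (weld metal governs)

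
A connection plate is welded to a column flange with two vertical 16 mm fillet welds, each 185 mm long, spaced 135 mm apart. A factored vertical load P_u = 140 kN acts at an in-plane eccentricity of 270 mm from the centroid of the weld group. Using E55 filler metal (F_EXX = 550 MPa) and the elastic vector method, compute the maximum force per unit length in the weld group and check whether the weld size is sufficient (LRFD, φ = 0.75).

f_max ≈ 1830 N/mm; adequate

Total weld length L_w = 370 mm. Treat welds as unit-width lines.
Polar moment about centroid: J = 2[d³/12 + d(b/2)²] = 2[185³/12 + 185×67.5²] = 2741000 mm³.
Direct shear f_v = P/L_w = 140×10³ / 370 = 378.4 N/mm (vertical).
Torsion M = P·e = 140×10³ × 270 = 37800000 N·mm.
Critical point at (x, y) = (67.5, 92.5) from centroid. f_tx = M·y/J = 1276 N/mm; f_ty = M·x/J = 930.8 N/mm.
Resultant f_max = √[f_tx² + (f_v + f_ty)²] = √[1276² + (378.4 + 930.8)²] = 1828 N/mm.
Capacity per unit length: φr_n = 0.75 × 0.6 × 550 × (0.707 × 16) = 2800 N/mm.
1828 ≤ 2800 → adequate.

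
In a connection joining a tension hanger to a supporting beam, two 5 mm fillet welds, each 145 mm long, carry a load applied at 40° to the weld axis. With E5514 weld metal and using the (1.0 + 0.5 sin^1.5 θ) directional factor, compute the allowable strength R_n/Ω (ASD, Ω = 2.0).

E55XX → F_EXX = 550 MPa.
t_e = 0.707 × 5 = 3.535 mm; A_we = 3.535 × 290 = 1025 mm².
Directional factor: 1.0 + 0.5 sin^1.5(40°) = 1.258.
F_nw = 0.6 × 550 × 1.258 = 415 MPa.
R_n/Ω = (415 × 1025) / 2.0 × 10⁻³ = 212.7 kN.

R_n/Ω ≈ 213 kN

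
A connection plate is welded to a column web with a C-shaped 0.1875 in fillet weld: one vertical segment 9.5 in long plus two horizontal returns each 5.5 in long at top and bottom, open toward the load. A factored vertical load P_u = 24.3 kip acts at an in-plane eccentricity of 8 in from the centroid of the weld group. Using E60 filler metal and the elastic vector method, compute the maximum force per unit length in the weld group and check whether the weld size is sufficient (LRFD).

E60XX → F_EXX = 60 ksi.
Total weld length L_w = 20.5 in. Treat welds as unit-width lines.
Centroid: x̄ = 2×5.5×2.75 / 20.5 = 1.476 in from the vertical weld.
Polar moment about centroid: J = I_x + I_y = [9.5³/12 + 2×5.5×4.75²] + [9.5×1.476² + 2(5.5³/12 + 5.5×1.274²)] = 385.9 in³.
Direct shear f_v = P/L_w = 24.3 / 20.5 = 1.185 kip/in (vertical).
Torsion M = P·e = 24.3 × 8 = 194.4 kip·in.
Critical point at (x, y) = (4.024, 4.75) from centroid. f_tx = M·y/J = 2.393 kip/in; f_ty = M·x/J = 2.027 kip/in.
Resultant f_max = √[f_tx² + (f_v + f_ty)²] = √[2.393² + (1.185 + 2.027)²] = 4.006 kip/in.
Capacity per unit length: φr_n = 0.75 × 0.6 × 60 × (0.707 × 0.1875) = 3.579 kip/in.
4.006 > 3.579 → NOT adequate.

f_max ≈ 4.01 kip/in; NOT adequate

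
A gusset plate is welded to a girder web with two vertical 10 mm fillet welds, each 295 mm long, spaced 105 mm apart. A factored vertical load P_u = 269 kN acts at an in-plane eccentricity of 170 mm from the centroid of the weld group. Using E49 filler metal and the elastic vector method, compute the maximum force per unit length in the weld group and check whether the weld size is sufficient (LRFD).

f_max ≈ 1430 N/mm; adequate

E49XX → F_EXX = 490 MPa.
Total weld length L_w = 590 mm. Treat welds as unit-width lines.
Polar moment about centroid: J = 2[d³/12 + d(b/2)²] = 2[295³/12 + 295×52.5²] = 5905000 mm³.
Direct shear f_v = P/L_w = 269×10³ / 590 = 455.9 N/mm (vertical).
Torsion M = P·e = 269×10³ × 170 = 45730000 N·mm.
Critical point at (x, y) = (52.5, 147.5) from centroid. f_tx = M·y/J = 1142 N/mm; f_ty = M·x/J = 406.6 N/mm.
Resultant f_max = √[f_tx² + (f_v + f_ty)²] = √[1142² + (455.9 + 406.6)²] = 1431 N/mm.
Capacity per unit length: φr_n = 0.75 × 0.6 × 490 × (0.707 × 10) = 1559 N/mm.
1431 ≤ 1559 → adequate.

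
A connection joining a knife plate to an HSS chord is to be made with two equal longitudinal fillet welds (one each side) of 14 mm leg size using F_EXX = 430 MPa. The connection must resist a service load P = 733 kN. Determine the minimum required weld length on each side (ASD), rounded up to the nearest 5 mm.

Throat t_e = 0.707 × 14 = 9.898 mm.
r_n/Ω = (0.6 × 430 × 9.898) / 2.0 = 1277 N/mm = 1.277 kN/mm.
L_req = P / (r_n/Ω) = 733 / 1.277 = 574.1 mm total.
Per side: 574.1 / 2 = 287 mm.
Round up → use L = 290 mm on each side.

L = 290 mm on each side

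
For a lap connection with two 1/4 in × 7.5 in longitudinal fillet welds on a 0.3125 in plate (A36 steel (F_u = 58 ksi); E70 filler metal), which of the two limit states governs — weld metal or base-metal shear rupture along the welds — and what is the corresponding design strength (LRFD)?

φR_n ≈ 83.5 kip (weld metal governs)

E70XX → F_EXX = 70 ksi.
t_e = 0.707 × 0.25 = 0.1767 in; L = 15 in.
Weld metal: φR_n = 0.75 × 0.6 × 70 × 0.1767 × 15 = 83.51 kip.
Base metal (shear rupture): φR_n = 0.75 × 0.6 × 58 × 0.3125 × 15 = 122.3 kip.
Governing: weld metal.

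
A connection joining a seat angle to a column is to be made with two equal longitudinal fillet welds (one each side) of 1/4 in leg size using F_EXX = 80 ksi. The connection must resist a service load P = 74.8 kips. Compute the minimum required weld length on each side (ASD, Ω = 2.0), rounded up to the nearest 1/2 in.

Throat t_e = 0.707 × 0.25 = 0.1767 in.
r_n/Ω = (0.6 × 80 × 0.1767) / 2.0 = 4.242 kip/in.
L_req = P / (r_n/Ω) = 74.8 / 4.242 = 17.63 in total.
Per side: 17.63 / 2 = 8.817 in.
Round up → use L = 9 in on each side.

L = 9 in on each side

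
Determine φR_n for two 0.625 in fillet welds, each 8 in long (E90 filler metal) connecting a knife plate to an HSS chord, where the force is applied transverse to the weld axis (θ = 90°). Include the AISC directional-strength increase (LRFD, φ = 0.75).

φR_n ≈ 430 kip

E90XX → F_EXX = 90 ksi.
t_e = 0.707 × 0.625 = 0.4419 in; A_we = 0.4419 × 16 = 7.07 in².
Directional factor: 1.0 + 0.5 sin^1.5(90°) = 1.5.
F_nw = 0.6 × 90 × 1.5 = 81 ksi.
φR_n = 0.75 × 81 × 7.07 = 429.5 kip.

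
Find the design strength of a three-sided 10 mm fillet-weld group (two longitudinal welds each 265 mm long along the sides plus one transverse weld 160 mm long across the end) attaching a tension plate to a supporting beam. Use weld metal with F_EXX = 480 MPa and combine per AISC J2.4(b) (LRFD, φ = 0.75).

t_e = 0.707 × 10 = 7.07 mm.
R_nwl = 0.6 × 480 × 7.07 × 530 × 10⁻³ = 1079 kN (longitudinal, 2 welds).
R_nwt = 0.6 × 480 × 7.07 × 160 × 10⁻³ = 325.8 kN (transverse, base value).
(i) R_nwl + R_nwt = 1405 kN; (ii) 0.85 R_nwl + 1.5 R_nwt = 1406 kN.
R_n = max = 1406 kN [governs: (ii)]; φR_n = 1054 kN.

φR_n ≈ 1050 kN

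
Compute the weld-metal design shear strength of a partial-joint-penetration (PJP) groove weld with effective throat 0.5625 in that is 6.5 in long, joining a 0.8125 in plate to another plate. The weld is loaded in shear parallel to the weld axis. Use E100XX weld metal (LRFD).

E100XX → F_EXX = 100 ksi.
Effective throat (given) t_e = 0.5625 in.
A_we = 0.5625 × 6.5 = 3.656 in².
F_nw = 0.6 F_EXX = 60 ksi.
φR_n = 0.75 × 60 × 3.656 = 164.5 kip.

φR_n ≈ 165 kip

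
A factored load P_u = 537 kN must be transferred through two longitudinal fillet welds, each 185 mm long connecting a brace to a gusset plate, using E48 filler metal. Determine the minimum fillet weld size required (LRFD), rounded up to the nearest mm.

E48XX → F_EXX = 480 MPa.
Total weld length L = 370 mm.
Required throat t_e = P_u / (φ × 0.6 F_EXX × L) = 537 / (0.75 × 0.6 × 480 × 370 × 10⁻³) = 6.719 mm.
Required leg w = t_e / 0.707 = 9.504 mm → use 10 mm.

w = 10 mm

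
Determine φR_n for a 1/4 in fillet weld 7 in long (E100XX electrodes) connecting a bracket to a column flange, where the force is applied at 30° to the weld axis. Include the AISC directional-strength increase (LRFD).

φR_n ≈ 65.5 kips

E100XX → F_EXX = 100 ksi.
t_e = 0.707 × 0.25 = 0.1767 in; A_we = 0.1767 × 7 = 1.237 in².
Directional factor: 1.0 + 0.5 sin^1.5(30°) = 1.177.
F_nw = 0.6 × 100 × 1.177 = 70.61 ksi.
φR_n = 0.75 × 70.61 × 1.237 = 65.52 kips.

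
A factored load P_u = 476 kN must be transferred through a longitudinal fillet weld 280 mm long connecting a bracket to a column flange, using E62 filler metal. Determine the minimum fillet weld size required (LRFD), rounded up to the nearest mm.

w = 9 mm

E62XX → F_EXX = 620 MPa.
Total weld length L = 280 mm.
Required throat t_e = P_u / (φ × 0.6 F_EXX × L) = 476 / (0.75 × 0.6 × 620 × 280 × 10⁻³) = 6.093 mm.
Required leg w = t_e / 0.707 = 8.618 mm → use 9 mm.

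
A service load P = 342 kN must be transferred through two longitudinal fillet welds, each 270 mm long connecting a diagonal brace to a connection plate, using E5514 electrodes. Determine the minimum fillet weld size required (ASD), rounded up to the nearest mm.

E55XX → F_EXX = 550 MPa.
Total weld length L = 540 mm.
Required throat t_e = P × Ω / (0.6 F_EXX × L) = 342 × 2.0 / (0.6 × 550 × 540 × 10⁻³) = 3.838 mm.
Required leg w = t_e / 0.707 = 5.429 mm → use 6 mm.

w = 6 mm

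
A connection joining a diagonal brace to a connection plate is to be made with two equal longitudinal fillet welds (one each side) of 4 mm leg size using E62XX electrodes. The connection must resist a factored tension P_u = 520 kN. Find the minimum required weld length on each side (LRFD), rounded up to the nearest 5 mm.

L = 330 mm on each side

E62XX → F_EXX = 620 MPa.
Throat t_e = 0.707 × 4 = 2.828 mm.
φr_n = 0.75 × 0.6 × 620 × 2.828 × 10⁻³ = 0.789 kN/mm.
L_req = P_u / φr_n = 520 / 0.789 = 659.1 mm total.
Per side: 659.1 / 2 = 329.5 mm.
Round up → use L = 330 mm on each side.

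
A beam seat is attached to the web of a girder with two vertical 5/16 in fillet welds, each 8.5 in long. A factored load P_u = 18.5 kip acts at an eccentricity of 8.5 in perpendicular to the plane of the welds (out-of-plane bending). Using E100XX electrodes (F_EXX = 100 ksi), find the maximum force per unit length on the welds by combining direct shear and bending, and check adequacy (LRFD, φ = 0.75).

f_max ≈ 6.62 kip/in; adequate

L_w = 2 × 8.5 = 17 in; section modulus (unit throat) S = 2 × L²/6 = 24.08 in².
Direct shear f_v = P/L_w = 18.5/17 = 1.088 kip/in.
Moment M = P × e = 18.5 × 8.5 = 157.25 kip·in; bending f_b = M/S = 6.529 kip/in.
f_max = √(f_v² + f_b²) = √(1.088² + 6.529²) = 6.619 kip/in.
φr_n = 0.75 × 0.6 × 100 × (0.707 × 0.3125) = 9.942 kip/in → adequate.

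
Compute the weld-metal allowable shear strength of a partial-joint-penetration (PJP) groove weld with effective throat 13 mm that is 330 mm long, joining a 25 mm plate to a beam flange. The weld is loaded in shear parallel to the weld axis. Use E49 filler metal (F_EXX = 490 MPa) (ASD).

R_n/Ω ≈ 631 kN

Effective throat (given) t_e = 13 mm.
A_we = 13 × 330 = 4290 mm².
F_nw = 0.6 F_EXX = 294 MPa.
R_n/Ω = (294 × 4290) / 2.0 × 10⁻³ = 630.6 kN.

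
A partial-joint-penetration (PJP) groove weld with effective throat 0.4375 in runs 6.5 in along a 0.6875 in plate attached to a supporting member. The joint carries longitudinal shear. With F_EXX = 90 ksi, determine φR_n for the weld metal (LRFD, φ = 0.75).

Effective throat (given) t_e = 0.4375 in.
A_we = 0.4375 × 6.5 = 2.844 in².
F_nw = 0.6 F_EXX = 54 ksi.
φR_n = 0.75 × 54 × 2.844 = 115.2 kips.

φR_n ≈ 115 kips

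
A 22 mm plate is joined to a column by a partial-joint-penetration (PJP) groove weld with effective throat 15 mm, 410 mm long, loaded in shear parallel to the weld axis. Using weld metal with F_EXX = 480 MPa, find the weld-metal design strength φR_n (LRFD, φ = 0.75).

φR_n ≈ 1330 kN

Effective throat (given) t_e = 15 mm.
A_we = 15 × 410 = 6150 mm².
F_nw = 0.6 F_EXX = 288 MPa.
φR_n = 0.75 × 288 × 6150 × 10⁻³ = 1328 kN.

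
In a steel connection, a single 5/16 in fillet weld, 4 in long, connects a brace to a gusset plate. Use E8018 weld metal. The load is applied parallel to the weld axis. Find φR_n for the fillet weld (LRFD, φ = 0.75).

E80XX → F_EXX = 80 ksi.
Effective throat t_e = 0.707 × 0.3125 = 0.2209 in.
Total length L = 4 in; A_we = 0.2209 × 4 = 0.8837 in².
F_nw = 0.6 F_EXX = 0.6 × 80 = 48 ksi.
φR_n = 0.75 × 48 × 0.8837 = 31.81 kips.

φR_n ≈ 31.8 kips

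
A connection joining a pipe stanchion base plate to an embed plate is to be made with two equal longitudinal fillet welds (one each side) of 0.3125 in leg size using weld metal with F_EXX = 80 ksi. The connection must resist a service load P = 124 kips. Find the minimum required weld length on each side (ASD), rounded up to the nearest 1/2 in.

Throat t_e = 0.707 × 0.3125 = 0.2209 in.
r_n/Ω = (0.6 × 80 × 0.2209) / 2.0 = 5.302 kip/in.
L_req = P / (r_n/Ω) = 124 / 5.302 = 23.39 in total.
Per side: 23.39 / 2 = 11.69 in.
Round up → use L = 12 in on each side.

L = 12 in on each side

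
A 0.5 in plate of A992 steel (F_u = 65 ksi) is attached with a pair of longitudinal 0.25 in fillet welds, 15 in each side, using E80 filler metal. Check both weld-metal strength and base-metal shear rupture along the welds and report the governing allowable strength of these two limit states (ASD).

E80XX → F_EXX = 80 ksi.
t_e = 0.707 × 0.25 = 0.1767 in; L = 30 in.
Weld metal: R_n/Ω = (1/2.0) × 0.6 × 80 × 0.1767 × 30 = 127.3 kip.
Base metal (shear rupture): R_n/Ω = (1/2.0) × 0.6 × 65 × 0.5 × 30 = 292.5 kip.
Governing: weld metal.

R_n/Ω ≈ 127 kip (weld metal governs)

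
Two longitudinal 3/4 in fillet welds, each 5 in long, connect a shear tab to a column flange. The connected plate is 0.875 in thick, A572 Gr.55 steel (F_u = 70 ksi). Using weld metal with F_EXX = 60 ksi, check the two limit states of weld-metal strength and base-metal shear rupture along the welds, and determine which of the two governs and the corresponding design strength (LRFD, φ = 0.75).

t_e = 0.707 × 0.75 = 0.5302 in; L = 10 in.
Weld metal: φR_n = 0.75 × 0.6 × 60 × 0.5302 × 10 = 143.2 kips.
Base metal (shear rupture): φR_n = 0.75 × 0.6 × 70 × 0.875 × 10 = 275.6 kips.
Governing: weld metal.

φR_n ≈ 143 kips (weld metal governs)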